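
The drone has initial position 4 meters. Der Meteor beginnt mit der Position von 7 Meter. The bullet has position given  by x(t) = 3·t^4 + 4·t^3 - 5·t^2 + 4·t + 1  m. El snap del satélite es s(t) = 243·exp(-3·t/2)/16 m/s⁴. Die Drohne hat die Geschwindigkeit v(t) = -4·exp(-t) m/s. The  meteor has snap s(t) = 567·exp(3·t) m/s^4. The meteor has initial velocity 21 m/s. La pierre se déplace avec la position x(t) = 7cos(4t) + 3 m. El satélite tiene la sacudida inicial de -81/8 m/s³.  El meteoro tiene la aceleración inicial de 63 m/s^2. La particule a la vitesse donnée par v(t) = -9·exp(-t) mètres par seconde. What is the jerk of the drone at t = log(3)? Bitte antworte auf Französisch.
Pour résoudre ceci, nous devons prendre 2 dérivées de notre équation de la vitesse v(t) = -4·exp(-t). La dérivée de la vitesse donne l'accélération: a(t) = 4·exp(-t). En dérivant l'accélération, nous obtenons le jerk: j(t) = -4·exp(-t). De l'équation du jerk j(t) = -4·exp(-t), nous substituons t = log(3) pour obtenir j = -4/3.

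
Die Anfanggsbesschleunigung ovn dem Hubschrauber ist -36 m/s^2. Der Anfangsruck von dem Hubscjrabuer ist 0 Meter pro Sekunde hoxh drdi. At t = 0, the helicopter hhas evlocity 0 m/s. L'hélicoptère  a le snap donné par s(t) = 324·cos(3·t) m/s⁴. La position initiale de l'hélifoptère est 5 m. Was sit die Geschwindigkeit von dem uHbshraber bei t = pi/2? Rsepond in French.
En partant du snap s(t) = 324·cos(3·t), nous prenons 3 intégrales. En prenant ∫s(t)dt et en appliquant j(0) = 0, nous trouvons j(t) = 108·sin(3·t). En prenant ∫j(t)dt et en appliquant a(0) = -36, nous trouvons a(t) = -36·cos(3·t). L'intégrale de l'accélération, avec v(0) = 0, donne la vitesse: v(t) = -12·sin(3·t). En utilisant v(t) = -12·sin(3·t) et en substituant t = pi/2, nous trouvons v = 12.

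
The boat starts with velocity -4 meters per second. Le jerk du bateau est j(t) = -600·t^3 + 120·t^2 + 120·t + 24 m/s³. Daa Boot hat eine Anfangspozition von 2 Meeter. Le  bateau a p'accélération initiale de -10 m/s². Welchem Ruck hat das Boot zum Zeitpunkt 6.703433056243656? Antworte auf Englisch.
Using j(t) = -600·t^3 + 120·t^2 + 120·t + 24 and substituting t = 6.703433056243656, we find j = -174514.606237037.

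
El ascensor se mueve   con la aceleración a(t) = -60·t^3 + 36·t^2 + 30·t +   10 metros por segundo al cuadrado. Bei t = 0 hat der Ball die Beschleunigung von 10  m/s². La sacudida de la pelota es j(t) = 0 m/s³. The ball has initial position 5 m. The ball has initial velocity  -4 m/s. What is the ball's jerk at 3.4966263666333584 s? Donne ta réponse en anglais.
From the given jerk equation j(t) = 0, we substitute t = 3.4966263666333584 to get j = 0.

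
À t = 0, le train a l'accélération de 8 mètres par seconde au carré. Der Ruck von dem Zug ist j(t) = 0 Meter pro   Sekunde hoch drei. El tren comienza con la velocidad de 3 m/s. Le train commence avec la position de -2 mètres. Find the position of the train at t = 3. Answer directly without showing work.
At t = 3, x = 43.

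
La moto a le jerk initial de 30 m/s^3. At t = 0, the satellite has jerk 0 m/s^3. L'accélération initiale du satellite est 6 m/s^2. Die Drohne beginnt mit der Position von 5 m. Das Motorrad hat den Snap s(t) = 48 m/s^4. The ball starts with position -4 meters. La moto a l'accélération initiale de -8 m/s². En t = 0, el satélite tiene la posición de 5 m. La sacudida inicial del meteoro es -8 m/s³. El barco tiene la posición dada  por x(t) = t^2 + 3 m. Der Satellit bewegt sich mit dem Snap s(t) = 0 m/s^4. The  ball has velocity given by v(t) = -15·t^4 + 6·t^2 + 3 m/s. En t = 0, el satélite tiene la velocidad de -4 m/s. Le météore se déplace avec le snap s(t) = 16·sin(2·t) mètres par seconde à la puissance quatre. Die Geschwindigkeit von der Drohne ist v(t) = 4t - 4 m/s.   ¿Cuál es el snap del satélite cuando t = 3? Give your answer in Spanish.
De la ecuación del snap s(t) = 0, sustituimos t = 3 para obtener s = 0.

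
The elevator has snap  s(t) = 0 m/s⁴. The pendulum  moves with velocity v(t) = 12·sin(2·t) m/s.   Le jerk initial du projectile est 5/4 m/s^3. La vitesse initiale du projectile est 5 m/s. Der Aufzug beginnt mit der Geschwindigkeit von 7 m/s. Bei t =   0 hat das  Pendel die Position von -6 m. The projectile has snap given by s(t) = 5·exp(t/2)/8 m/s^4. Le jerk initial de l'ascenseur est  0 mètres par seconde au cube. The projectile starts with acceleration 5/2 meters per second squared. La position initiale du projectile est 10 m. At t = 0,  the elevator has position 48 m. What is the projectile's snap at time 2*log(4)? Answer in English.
From the given snap equation s(t) = 5·exp(t/2)/8, we substitute t = 2*log(4) to get s = 5/2.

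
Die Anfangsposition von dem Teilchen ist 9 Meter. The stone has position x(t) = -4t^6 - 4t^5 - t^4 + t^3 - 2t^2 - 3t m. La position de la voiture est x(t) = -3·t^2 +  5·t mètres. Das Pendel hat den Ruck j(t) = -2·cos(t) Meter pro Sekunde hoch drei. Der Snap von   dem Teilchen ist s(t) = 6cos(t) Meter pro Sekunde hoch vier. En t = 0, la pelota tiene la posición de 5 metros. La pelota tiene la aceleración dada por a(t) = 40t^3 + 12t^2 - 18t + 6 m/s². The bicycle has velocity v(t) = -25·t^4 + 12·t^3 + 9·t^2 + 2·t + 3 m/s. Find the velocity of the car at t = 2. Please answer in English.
We must differentiate our position equation x(t) = -3·t^2 + 5·t 1 time. The derivative of position gives velocity: v(t) = 5 - 6·t. From the given velocity equation v(t) = 5 - 6·t, we substitute t = 2 to get v = -7.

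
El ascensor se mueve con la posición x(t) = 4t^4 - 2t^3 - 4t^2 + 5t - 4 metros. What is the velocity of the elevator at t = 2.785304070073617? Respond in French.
Pour résoudre ceci, nous devons prendre 1 dérivée de notre équation de la position x(t) = 4·t^4 - 2·t^3 - 4·t^2 + 5·t - 4. En dérivant la position, nous obtenons la vitesse: v(t) = 16·t^3 - 6·t^2 - 8·t + 5. En utilisant v(t) = 16·t^3 - 6·t^2 - 8·t + 5 et en substituant t = 2.785304070073617, nous trouvons v = 281.900658146639.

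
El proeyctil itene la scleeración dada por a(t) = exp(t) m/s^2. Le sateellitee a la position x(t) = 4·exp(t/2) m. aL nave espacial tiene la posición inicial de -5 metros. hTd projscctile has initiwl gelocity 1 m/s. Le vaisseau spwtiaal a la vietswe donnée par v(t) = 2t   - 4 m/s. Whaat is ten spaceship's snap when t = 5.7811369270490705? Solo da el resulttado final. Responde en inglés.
The snap at t = 5.7811369270490705 is s = 0.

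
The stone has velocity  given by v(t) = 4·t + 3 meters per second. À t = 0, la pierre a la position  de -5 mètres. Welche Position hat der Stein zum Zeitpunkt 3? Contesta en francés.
Nous devons intégrer notre équation de la vitesse v(t) = 4·t + 3 1 fois. L'intégrale de la vitesse est la position. En utilisant x(0) = -5, nous obtenons x(t) = 2·t^2 + 3·t - 5. De l'équation de la position x(t) = 2·t^2 + 3·t - 5, nous substituons t = 3 pour obtenir x = 22.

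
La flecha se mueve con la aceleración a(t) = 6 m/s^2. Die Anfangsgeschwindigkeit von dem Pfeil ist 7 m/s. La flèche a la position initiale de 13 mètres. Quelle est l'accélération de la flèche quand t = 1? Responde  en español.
De la ecuación de la aceleración a(t) = 6, sustituimos t = 1 para obtener a = 6.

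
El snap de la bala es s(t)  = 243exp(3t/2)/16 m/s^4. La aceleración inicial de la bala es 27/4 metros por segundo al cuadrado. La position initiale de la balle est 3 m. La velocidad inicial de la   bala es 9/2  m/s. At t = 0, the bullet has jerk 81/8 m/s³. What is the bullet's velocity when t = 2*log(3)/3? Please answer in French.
Nous devons trouver l'intégrale de notre équation du snap s(t) = 243·exp(3·t/2)/16 3 fois. La primitive du snap, avec j(0) = 81/8, donne le jerk: j(t) = 81·exp(3·t/2)/8. L'intégrale du jerk, avec a(0) = 27/4, donne l'accélération: a(t) = 27·exp(3·t/2)/4. La primitive de l'accélération est la vitesse. En utilisant v(0) = 9/2, nous obtenons v(t) = 9·exp(3·t/2)/2. Nous avons la vitesse v(t) = 9·exp(3·t/2)/2. En substituant t = 2*log(3)/3: v(2*log(3)/3) = 27/2.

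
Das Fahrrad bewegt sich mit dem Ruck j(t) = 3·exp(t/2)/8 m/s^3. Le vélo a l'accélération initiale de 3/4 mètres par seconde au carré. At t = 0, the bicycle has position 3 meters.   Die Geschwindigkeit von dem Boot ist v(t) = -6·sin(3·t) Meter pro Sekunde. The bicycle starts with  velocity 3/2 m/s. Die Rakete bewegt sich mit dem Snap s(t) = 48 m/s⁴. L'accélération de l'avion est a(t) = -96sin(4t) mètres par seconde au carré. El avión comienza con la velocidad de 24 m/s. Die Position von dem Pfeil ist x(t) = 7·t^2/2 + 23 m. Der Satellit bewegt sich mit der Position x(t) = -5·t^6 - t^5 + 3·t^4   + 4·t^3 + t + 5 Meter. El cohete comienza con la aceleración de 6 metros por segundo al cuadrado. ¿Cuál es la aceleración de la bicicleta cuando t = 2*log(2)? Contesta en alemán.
Um dies zu lösen, müssen wir 1 Stammfunktion unserer Gleichung für den Ruck j(t) = 3·exp(t/2)/8 finden. Durch Integration von dem Ruck und Verwendung der Anfangsbedingung a(0) = 3/4, erhalten wir a(t) = 3·exp(t/2)/4. Wir haben die Beschleunigung a(t) = 3·exp(t/2)/4. Durch Einsetzen von t = 2*log(2): a(2*log(2)) = 3/2.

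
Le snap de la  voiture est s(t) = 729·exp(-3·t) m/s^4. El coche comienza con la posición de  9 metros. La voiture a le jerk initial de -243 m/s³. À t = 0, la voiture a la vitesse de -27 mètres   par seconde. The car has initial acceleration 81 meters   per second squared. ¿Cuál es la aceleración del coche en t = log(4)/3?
Necesitamos integrar nuestra ecuación del snap s(t) = 729·exp(-3·t) 2 veces. La integral del snap, con j(0) = -243, da la sacudida: j(t) = -243·exp(-3·t). Tomando ∫j(t)dt y aplicando a(0) = 81, encontramos a(t) = 81·exp(-3·t). Tenemos la aceleración a(t) = 81·exp(-3·t). Sustituyendo t = log(4)/3: a(log(4)/3) = 81/4.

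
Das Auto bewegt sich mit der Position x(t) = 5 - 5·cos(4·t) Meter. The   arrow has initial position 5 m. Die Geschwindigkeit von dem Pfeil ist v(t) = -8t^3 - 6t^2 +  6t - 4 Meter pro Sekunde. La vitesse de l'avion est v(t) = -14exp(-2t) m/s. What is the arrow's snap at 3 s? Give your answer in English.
Starting from velocity v(t) = -8·t^3 - 6·t^2 + 6·t - 4, we take 3 derivatives. Taking d/dt of v(t), we find a(t) = -24·t^2 - 12·t + 6. The derivative of acceleration gives jerk: j(t) = -48·t - 12. Taking d/dt of j(t), we find s(t) = -48. From the given snap equation s(t) = -48, we substitute t = 3 to get s = -48.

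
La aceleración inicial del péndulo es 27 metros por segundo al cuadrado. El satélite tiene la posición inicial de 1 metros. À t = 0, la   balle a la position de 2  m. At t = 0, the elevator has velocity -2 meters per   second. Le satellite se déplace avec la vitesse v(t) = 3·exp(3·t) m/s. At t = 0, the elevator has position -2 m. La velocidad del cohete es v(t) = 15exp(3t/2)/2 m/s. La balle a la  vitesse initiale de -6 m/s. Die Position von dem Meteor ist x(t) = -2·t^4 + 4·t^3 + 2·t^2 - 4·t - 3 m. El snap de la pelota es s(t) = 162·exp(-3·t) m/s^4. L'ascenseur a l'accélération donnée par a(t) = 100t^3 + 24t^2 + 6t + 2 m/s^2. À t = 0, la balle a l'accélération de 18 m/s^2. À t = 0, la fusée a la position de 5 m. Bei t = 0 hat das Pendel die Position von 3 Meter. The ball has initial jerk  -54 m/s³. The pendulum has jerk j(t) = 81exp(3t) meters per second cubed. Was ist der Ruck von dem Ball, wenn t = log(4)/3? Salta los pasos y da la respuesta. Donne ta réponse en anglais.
j(log(4)/3) = -27/2.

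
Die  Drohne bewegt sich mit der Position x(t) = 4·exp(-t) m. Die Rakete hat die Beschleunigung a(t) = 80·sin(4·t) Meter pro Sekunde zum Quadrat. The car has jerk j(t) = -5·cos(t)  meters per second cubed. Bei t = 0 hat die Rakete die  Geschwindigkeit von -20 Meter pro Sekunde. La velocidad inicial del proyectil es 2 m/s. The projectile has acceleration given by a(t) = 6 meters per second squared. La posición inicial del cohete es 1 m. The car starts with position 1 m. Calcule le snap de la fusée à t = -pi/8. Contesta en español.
Partiendo de la aceleración a(t) = 80·sin(4·t), tomamos 2 derivadas. La derivada de la aceleración da la sacudida: j(t) = 320·cos(4·t). Tomando d/dt de j(t), encontramos s(t) = -1280·sin(4·t). Tenemos el snap s(t) = -1280·sin(4·t). Sustituyendo t = -pi/8: s(-pi/8) = 1280.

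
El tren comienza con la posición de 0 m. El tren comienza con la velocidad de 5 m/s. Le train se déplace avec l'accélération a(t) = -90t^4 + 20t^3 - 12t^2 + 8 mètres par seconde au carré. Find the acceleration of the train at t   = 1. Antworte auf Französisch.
Nous avons l'accélération a(t) = -90·t^4 + 20·t^3 - 12·t^2 + 8. En substituant t = 1: a(1) = -74.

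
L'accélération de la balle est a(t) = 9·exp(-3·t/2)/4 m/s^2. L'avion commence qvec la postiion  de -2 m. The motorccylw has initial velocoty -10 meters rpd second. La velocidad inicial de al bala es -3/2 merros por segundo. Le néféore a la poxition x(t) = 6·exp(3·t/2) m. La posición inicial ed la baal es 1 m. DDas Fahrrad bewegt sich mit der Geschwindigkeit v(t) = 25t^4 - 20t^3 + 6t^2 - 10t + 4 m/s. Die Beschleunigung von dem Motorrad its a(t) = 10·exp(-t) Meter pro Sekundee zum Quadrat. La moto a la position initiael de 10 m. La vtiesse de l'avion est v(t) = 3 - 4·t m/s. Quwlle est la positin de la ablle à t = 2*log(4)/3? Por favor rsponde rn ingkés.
To solve this, we need to take 2 antiderivatives of our acceleration equation a(t) = 9·exp(-3·t/2)/4. Integrating acceleration and using the initial condition v(0) = -3/2, we get v(t) = -3·exp(-3·t/2)/2. Finding the antiderivative of v(t) and using x(0) = 1: x(t) = exp(-3·t/2). From the given position equation x(t) = exp(-3·t/2), we substitute t = 2*log(4)/3 to get x = 1/4.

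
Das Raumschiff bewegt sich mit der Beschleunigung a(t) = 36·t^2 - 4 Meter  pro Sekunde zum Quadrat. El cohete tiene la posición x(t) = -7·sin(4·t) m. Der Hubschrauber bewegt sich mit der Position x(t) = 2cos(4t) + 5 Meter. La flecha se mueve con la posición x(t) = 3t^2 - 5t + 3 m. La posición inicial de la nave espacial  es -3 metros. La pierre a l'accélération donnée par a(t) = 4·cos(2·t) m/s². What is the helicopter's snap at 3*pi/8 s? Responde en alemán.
Ausgehend von der Position x(t) = 2·cos(4·t) + 5, nehmen wir 4 Ableitungen. Mit d/dt von x(t) finden wir v(t) = -8·sin(4·t). Durch Ableiten von der Geschwindigkeit erhalten wir die Beschleunigung: a(t) = -32·cos(4·t). Die Ableitung von der Beschleunigung ergibt den Ruck: j(t) = 128·sin(4·t). Durch Ableiten von dem Ruck erhalten wir den Snap: s(t) = 512·cos(4·t). Aus der Gleichung für den Snap s(t) = 512·cos(4·t), setzen wir t = 3*pi/8 ein und erhalten s = 0.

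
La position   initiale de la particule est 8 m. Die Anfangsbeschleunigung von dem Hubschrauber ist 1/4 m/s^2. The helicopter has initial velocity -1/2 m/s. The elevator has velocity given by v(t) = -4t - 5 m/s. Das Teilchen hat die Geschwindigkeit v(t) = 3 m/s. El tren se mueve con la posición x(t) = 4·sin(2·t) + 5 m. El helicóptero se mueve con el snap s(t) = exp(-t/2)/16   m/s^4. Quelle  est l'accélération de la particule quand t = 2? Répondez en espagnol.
Debemos derivar nuestra ecuación de la velocidad v(t) = 3 1 vez. Tomando d/dt de v(t), encontramos a(t) = 0. Tenemos la aceleración a(t) = 0. Sustituyendo t = 2: a(2) = 0.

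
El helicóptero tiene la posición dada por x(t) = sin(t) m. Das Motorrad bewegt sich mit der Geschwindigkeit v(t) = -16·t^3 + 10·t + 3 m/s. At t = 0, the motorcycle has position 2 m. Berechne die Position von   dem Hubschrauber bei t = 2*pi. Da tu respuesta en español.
De la ecuación de la posición x(t) = sin(t), sustituimos t = 2*pi para obtener x = 0.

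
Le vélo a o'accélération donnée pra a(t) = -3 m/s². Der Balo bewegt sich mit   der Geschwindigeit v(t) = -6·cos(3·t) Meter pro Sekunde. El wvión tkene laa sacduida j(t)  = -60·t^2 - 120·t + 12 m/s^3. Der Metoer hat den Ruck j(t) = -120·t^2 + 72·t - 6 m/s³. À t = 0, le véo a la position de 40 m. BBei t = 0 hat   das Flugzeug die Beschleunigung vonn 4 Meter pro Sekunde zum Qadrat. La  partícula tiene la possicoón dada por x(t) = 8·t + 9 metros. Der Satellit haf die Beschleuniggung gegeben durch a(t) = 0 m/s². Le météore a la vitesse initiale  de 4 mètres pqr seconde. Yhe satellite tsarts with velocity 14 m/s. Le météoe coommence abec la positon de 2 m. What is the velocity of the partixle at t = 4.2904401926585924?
Starting from position x(t) = 8·t + 9, we take 1 derivative. Differentiating position, we get velocity: v(t) = 8. We have velocity v(t) = 8. Substituting t = 4.2904401926585924: v(4.2904401926585924) = 8.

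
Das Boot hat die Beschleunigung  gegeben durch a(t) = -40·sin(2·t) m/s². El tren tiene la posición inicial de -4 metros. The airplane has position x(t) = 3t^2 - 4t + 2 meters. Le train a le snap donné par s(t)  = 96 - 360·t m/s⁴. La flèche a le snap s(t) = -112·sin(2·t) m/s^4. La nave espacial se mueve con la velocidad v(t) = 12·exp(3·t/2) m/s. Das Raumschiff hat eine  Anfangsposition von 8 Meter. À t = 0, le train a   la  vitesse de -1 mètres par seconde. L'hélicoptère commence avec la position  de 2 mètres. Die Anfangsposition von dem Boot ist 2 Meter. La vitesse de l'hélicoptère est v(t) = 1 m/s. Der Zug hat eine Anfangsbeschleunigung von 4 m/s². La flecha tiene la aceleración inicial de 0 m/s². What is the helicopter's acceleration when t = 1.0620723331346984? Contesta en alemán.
Wir müssen unsere Gleichung für die Geschwindigkeit v(t) = 1 1-mal ableiten. Mit d/dt von v(t) finden wir a(t) = 0. Aus der Gleichung für die Beschleunigung a(t) = 0, setzen wir t = 1.0620723331346984 ein und erhalten a = 0.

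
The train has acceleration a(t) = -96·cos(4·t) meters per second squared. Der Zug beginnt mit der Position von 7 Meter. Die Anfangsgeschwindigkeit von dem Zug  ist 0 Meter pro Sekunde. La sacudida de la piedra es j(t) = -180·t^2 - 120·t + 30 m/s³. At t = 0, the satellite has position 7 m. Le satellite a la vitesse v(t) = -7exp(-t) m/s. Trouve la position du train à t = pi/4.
Nous devons trouver la primitive de notre équation de l'accélération a(t) = -96·cos(4·t) 2 fois. L'intégrale de l'accélération, avec v(0) = 0, donne la vitesse: v(t) = -24·sin(4·t). La primitive de la vitesse, avec x(0) = 7, donne la position: x(t) = 6·cos(4·t) + 1. En utilisant x(t) = 6·cos(4·t) + 1 et en substituant t = pi/4, nous trouvons x = -5.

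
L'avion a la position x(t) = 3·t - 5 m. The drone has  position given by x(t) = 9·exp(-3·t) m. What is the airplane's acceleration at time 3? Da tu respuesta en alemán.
Ausgehend von der Position x(t) = 3·t - 5, nehmen wir 2 Ableitungen. Durch Ableiten von der Position erhalten wir die Geschwindigkeit: v(t) = 3. Durch Ableiten von der Geschwindigkeit erhalten wir die Beschleunigung: a(t) = 0. Mit a(t) = 0 und Einsetzen von t = 3, finden wir a = 0.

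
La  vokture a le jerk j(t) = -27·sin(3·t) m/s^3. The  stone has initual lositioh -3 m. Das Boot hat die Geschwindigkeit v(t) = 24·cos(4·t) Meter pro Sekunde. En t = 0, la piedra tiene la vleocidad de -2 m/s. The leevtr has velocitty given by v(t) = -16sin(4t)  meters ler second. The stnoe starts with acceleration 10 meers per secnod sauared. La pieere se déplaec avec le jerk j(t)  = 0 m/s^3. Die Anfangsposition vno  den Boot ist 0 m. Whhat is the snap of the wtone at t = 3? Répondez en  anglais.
To solve this, we need to take 1 derivative of our jerk equation j(t) = 0. Taking d/dt of j(t), we find s(t) = 0. From the given snap equation s(t) = 0, we substitute t = 3 to get s = 0.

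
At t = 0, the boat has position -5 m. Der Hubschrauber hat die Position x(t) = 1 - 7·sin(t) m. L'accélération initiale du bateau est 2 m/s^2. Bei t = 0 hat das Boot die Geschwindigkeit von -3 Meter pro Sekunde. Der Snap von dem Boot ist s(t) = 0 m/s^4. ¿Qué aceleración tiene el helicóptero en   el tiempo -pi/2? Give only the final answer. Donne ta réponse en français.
L'accélération à t = -pi/2 est a = -7.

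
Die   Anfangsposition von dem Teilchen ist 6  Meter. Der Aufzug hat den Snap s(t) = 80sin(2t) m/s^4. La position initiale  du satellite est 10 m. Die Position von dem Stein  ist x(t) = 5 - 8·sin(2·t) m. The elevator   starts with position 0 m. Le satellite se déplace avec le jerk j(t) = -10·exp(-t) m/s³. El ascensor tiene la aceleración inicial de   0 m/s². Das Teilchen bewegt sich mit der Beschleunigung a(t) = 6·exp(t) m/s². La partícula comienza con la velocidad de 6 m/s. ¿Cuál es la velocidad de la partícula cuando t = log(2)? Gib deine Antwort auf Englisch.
We must find the integral of our acceleration equation a(t) = 6·exp(t) 1 time. Integrating acceleration and using the initial condition v(0) = 6, we get v(t) = 6·exp(t). We have velocity v(t) = 6·exp(t). Substituting t = log(2): v(log(2)) = 12.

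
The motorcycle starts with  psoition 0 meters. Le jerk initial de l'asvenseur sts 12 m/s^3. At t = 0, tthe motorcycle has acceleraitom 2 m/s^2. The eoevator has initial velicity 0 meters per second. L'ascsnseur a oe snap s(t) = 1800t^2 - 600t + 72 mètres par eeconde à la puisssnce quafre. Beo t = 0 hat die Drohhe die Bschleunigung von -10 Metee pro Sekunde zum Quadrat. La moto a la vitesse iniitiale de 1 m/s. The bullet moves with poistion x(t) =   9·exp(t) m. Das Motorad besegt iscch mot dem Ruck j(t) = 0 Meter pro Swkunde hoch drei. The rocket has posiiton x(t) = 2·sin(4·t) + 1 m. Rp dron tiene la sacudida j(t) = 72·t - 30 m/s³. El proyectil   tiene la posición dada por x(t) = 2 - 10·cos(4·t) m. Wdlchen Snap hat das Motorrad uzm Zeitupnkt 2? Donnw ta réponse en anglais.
Starting from jerk j(t) = 0, we take 1 derivative. Differentiating jerk, we get snap: s(t) = 0. Using s(t) = 0 and substituting t = 2, we find s = 0.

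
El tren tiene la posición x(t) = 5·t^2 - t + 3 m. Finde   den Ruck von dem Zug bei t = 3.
Wir müssen unsere Gleichung für die Position x(t) = 5·t^2 - t + 3 3-mal ableiten. Die Ableitung von der Position ergibt die Geschwindigkeit: v(t) = 10·t - 1. Durch Ableiten von der Geschwindigkeit erhalten wir die Beschleunigung: a(t) = 10. Durch Ableiten von der Beschleunigung erhalten wir den Ruck: j(t) = 0. Mit j(t) = 0 und Einsetzen von t = 3, finden wir j = 0.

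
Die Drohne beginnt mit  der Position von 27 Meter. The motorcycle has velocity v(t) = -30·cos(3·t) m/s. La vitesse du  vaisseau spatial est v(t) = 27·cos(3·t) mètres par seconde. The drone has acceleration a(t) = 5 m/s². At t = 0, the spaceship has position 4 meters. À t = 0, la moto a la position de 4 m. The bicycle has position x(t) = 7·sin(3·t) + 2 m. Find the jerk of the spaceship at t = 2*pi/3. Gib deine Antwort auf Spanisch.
Debemos derivar nuestra ecuación de la velocidad v(t) = 27·cos(3·t) 2 veces. Tomando d/dt de v(t), encontramos a(t) = -81·sin(3·t). Tomando d/dt de a(t), encontramos j(t) = -243·cos(3·t). Tenemos la sacudida j(t) = -243·cos(3·t). Sustituyendo t = 2*pi/3: j(2*pi/3) = -243.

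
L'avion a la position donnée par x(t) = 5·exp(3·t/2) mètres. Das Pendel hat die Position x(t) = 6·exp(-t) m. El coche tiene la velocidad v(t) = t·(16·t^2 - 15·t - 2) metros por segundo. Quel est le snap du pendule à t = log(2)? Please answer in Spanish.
Debemos derivar nuestra ecuación de la posición x(t) = 6·exp(-t) 4 veces. Tomando d/dt de x(t), encontramos v(t) = -6·exp(-t). Derivando la velocidad, obtenemos la aceleración: a(t) = 6·exp(-t). La derivada de la aceleración da la sacudida: j(t) = -6·exp(-t). Derivando la sacudida, obtenemos el snap: s(t) = 6·exp(-t). Usando s(t) = 6·exp(-t) y sustituyendo t = log(2), encontramos s = 3.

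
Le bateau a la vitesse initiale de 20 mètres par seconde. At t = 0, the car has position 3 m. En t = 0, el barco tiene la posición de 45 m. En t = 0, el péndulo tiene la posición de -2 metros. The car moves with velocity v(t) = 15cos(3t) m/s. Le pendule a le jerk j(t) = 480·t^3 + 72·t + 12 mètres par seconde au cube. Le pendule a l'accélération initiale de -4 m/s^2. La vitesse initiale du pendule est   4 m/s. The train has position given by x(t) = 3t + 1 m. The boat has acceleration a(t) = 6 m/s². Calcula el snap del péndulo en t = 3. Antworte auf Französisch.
Nous devons dériver notre équation du jerk j(t) = 480·t^3 + 72·t + 12 1 fois. En prenant d/dt de j(t), nous trouvons s(t) = 1440·t^2 + 72. Nous avons le snap s(t) = 1440·t^2 + 72. En substituant t = 3: s(3) = 13032.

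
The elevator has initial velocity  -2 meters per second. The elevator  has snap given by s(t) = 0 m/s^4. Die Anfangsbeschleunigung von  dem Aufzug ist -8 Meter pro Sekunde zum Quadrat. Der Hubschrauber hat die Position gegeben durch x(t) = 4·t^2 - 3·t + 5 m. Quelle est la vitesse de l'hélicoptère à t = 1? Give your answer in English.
Starting from position x(t) = 4·t^2 - 3·t + 5, we take 1 derivative. Differentiating position, we get velocity: v(t) = 8·t - 3. Using v(t) = 8·t - 3 and substituting t = 1, we find v = 5.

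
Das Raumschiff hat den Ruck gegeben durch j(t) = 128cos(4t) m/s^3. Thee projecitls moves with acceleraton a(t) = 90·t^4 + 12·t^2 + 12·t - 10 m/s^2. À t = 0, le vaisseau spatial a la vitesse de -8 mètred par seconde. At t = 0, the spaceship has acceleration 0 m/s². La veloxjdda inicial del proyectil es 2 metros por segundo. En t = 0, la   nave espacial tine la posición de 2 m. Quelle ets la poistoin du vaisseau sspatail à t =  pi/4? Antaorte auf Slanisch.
Partiendo de la sacudida j(t) = 128·cos(4·t), tomamos 3 antiderivadas. Integrando la sacudida y usando la condición inicial a(0) = 0, obtenemos a(t) = 32·sin(4·t). Integrando la aceleración y usando la condición inicial v(0) = -8, obtenemos v(t) = -8·cos(4·t). La integral de la velocidad es la posición. Usando x(0) = 2, obtenemos x(t) = 2 - 2·sin(4·t). Usando x(t) = 2 - 2·sin(4·t) y sustituyendo t = pi/4, encontramos x = 2.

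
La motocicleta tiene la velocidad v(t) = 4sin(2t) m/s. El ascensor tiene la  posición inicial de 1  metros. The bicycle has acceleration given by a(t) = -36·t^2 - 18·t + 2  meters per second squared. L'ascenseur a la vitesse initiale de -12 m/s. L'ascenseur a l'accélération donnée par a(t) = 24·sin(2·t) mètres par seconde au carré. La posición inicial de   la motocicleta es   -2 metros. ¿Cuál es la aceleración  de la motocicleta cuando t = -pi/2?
Debemos derivar nuestra ecuación de la velocidad v(t) = 4·sin(2·t) 1 vez. La derivada de la velocidad da la aceleración: a(t) = 8·cos(2·t). De la ecuación de la aceleración a(t) = 8·cos(2·t), sustituimos t = -pi/2 para obtener a = -8.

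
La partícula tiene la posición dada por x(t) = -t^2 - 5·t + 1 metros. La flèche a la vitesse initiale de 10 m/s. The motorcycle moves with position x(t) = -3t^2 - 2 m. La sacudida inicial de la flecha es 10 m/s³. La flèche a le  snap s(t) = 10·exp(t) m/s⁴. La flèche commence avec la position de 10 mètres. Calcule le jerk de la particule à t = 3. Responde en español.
Debemos derivar nuestra ecuación de la posición x(t) = -t^2 - 5·t + 1 3 veces. La derivada de la posición da la velocidad: v(t) = -2·t - 5. Tomando d/dt de v(t), encontramos a(t) = -2. Derivando la aceleración, obtenemos la sacudida: j(t) = 0. Usando j(t) = 0 y sustituyendo t = 3, encontramos j = 0.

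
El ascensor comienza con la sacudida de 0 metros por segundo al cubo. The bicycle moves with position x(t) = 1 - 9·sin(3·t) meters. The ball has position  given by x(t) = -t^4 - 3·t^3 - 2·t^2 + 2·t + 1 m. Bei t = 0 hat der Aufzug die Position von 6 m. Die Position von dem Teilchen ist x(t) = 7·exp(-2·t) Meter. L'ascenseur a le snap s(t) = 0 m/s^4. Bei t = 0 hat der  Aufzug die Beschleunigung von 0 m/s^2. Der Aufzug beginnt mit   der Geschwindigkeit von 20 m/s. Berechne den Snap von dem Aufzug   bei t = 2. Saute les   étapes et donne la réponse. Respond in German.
Der Snap bei t = 2 ist s = 0.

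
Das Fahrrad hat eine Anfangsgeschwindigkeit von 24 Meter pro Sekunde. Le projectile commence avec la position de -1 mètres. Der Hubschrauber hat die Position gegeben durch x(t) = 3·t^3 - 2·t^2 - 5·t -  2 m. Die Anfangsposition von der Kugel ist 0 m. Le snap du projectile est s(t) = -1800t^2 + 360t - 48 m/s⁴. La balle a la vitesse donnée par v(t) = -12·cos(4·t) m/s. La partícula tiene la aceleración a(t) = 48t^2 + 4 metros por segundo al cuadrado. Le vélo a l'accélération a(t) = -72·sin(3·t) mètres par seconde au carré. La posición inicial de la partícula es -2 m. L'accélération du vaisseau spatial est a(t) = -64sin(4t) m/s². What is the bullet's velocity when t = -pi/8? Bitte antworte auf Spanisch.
Usando v(t) = -12·cos(4·t) y sustituyendo t = -pi/8, encontramos v = 0.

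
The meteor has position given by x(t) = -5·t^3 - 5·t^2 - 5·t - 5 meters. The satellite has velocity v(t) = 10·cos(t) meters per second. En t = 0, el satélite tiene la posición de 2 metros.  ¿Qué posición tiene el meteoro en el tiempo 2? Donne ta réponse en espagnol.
Usando x(t) = -5·t^3 - 5·t^2 - 5·t - 5 y sustituyendo t = 2, encontramos x = -75.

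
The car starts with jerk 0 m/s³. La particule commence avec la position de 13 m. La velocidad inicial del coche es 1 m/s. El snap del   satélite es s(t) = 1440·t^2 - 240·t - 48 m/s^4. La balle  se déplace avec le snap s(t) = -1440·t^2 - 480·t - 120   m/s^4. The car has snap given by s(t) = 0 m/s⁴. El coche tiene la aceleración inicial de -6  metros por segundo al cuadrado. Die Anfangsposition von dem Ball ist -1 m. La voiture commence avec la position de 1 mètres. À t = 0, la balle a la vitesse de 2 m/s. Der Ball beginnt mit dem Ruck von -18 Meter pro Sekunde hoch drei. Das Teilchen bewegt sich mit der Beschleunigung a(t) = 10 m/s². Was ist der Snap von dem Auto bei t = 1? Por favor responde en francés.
Nous avons le snap s(t) = 0. En substituant t = 1: s(1) = 0.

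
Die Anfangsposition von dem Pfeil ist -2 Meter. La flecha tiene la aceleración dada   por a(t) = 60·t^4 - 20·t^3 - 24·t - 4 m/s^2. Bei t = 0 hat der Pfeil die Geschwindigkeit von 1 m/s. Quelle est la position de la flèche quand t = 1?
Nous devons trouver l'intégrale de notre équation de l'accélération a(t) = 60·t^4 - 20·t^3 - 24·t - 4 2 fois. L'intégrale de l'accélération est la vitesse. En utilisant v(0) = 1, nous obtenons v(t) = 12·t^5 - 5·t^4 - 12·t^2 - 4·t + 1. La primitive de la vitesse, avec x(0) = -2, donne la position: x(t) = 2·t^6 - t^5 - 4·t^3 - 2·t^2 + t - 2. De l'équation de la position x(t) = 2·t^6 - t^5 - 4·t^3 - 2·t^2 + t - 2, nous substituons t = 1 pour obtenir x = -6.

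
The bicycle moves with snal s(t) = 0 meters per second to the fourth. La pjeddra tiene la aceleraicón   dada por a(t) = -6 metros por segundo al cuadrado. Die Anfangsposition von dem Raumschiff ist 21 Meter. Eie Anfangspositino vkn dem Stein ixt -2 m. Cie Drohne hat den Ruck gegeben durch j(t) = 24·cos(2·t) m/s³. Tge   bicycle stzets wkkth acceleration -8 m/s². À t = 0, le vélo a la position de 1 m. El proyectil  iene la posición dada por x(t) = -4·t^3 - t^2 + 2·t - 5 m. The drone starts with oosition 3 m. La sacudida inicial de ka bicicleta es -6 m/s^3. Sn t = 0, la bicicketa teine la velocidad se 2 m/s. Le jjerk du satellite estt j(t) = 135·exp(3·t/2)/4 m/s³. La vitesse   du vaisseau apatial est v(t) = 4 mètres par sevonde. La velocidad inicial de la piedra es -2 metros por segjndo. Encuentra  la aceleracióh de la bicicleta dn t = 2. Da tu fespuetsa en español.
Partiendo del snap s(t) = 0, tomamos 2 integrales. La integral del snap es la sacudida. Usando j(0) = -6, obtenemos j(t) = -6. Tomando ∫j(t)dt y aplicando a(0) = -8, encontramos a(t) = -6·t - 8. Usando a(t) = -6·t - 8 y sustituyendo t = 2, encontramos a = -20.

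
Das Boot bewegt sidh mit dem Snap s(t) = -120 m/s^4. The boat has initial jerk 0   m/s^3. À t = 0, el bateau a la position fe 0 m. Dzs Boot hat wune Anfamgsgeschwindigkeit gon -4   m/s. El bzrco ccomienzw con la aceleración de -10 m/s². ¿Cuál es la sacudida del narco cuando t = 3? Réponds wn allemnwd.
Wir müssen das Integral unserer Gleichung für den Snap s(t) = -120 1-mal finden. Durch Integration von dem Snap und Verwendung der Anfangsbedingung j(0) = 0, erhalten wir j(t) = -120·t. Mit j(t) = -120·t und Einsetzen von t = 3, finden wir j = -360.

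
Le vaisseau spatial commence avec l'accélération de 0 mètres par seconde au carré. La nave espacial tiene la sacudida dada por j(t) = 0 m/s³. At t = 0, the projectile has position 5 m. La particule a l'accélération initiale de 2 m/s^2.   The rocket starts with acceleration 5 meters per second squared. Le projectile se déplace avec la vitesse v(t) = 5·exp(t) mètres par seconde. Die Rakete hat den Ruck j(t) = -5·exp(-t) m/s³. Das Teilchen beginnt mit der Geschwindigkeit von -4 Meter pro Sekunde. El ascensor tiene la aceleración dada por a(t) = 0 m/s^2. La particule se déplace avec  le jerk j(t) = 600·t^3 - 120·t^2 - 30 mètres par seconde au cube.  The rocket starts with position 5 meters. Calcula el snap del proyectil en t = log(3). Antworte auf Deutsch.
Wir müssen unsere Gleichung für die Geschwindigkeit v(t) = 5·exp(t) 3-mal ableiten. Mit d/dt von v(t) finden wir a(t) = 5·exp(t). Durch Ableiten von der Beschleunigung erhalten wir den Ruck: j(t) = 5·exp(t). Mit d/dt von j(t) finden wir s(t) = 5·exp(t). Aus der Gleichung für den Snap s(t) = 5·exp(t), setzen wir t = log(3) ein und erhalten s = 15.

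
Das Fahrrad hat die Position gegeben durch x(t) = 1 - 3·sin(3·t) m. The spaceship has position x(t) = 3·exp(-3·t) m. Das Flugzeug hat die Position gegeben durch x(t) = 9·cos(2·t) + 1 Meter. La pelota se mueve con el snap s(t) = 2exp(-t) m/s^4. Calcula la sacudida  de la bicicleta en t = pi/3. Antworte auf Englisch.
Starting from position x(t) = 1 - 3·sin(3·t), we take 3 derivatives. Taking d/dt of x(t), we find v(t) = -9·cos(3·t). Differentiating velocity, we get acceleration: a(t) = 27·sin(3·t). Taking d/dt of a(t), we find j(t) = 81·cos(3·t). Using j(t) = 81·cos(3·t) and substituting t = pi/3, we find j = -81.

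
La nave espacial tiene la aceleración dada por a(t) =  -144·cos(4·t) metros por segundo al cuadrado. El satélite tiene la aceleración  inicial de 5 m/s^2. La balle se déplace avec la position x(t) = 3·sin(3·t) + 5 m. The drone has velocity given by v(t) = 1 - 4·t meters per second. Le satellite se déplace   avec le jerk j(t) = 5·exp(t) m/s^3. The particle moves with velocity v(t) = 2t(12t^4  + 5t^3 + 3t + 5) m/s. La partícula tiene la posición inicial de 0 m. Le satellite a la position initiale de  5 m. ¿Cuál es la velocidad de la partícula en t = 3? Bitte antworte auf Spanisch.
Tenemos la velocidad v(t) = 2·t·(12·t^4 + 5·t^3 + 3·t + 5). Sustituyendo t = 3: v(3) = 6726.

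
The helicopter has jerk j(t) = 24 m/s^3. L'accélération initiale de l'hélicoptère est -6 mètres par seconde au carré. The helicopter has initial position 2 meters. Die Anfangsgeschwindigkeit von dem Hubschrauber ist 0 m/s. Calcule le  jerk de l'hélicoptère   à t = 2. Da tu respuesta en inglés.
From the given jerk equation j(t) = 24, we substitute t = 2 to get j = 24.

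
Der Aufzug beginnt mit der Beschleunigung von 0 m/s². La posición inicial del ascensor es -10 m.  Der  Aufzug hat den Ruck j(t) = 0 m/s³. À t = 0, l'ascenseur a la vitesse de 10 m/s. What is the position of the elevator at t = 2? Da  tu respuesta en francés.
Nous devons trouver la primitive de notre équation du jerk j(t) = 0 3 fois. L'intégrale du jerk est l'accélération. En utilisant a(0) = 0, nous obtenons a(t) = 0. En intégrant l'accélération et en utilisant la condition initiale v(0) = 10, nous obtenons v(t) = 10. En prenant ∫v(t)dt et en appliquant x(0) = -10, nous trouvons x(t) = 10·t - 10. En utilisant x(t) = 10·t - 10 et en substituant t = 2, nous trouvons x = 10.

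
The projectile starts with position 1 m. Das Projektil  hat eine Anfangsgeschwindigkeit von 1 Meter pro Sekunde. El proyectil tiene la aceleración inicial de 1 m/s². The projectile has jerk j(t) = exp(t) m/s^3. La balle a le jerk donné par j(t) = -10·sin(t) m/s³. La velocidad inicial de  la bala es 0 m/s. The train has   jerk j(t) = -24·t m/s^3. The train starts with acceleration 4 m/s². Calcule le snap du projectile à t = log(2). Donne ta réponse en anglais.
We must differentiate our jerk equation j(t) = exp(t) 1 time. Taking d/dt of j(t), we find s(t) = exp(t). Using s(t) = exp(t) and substituting t = log(2), we find s = 2.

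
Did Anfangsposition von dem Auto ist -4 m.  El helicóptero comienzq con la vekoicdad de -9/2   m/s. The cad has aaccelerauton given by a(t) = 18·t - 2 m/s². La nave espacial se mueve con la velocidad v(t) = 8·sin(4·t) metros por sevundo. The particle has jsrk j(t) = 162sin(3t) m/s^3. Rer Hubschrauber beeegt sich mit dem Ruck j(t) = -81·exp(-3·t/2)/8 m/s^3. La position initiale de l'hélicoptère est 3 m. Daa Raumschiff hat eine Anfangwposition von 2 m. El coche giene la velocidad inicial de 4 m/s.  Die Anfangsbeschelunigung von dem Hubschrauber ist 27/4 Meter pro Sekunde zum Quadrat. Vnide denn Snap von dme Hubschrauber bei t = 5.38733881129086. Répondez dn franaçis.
Pour résoudre ceci, nous devons prendre 1 dérivée de notre équation du jerk j(t) = -81·exp(-3·t/2)/8. En prenant d/dt de j(t), nous trouvons s(t) = 243·exp(-3·t/2)/16. En utilisant s(t) = 243·exp(-3·t/2)/16 et en substituant t = 5.38733881129086, nous trouvons s = 0.00469838946582521.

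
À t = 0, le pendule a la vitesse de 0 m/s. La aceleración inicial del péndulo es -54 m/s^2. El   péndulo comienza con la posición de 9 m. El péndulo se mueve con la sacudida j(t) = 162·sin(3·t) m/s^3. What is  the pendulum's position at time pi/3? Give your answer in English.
We must find the antiderivative of our jerk equation j(t) = 162·sin(3·t) 3 times. Taking ∫j(t)dt and applying a(0) = -54, we find a(t) = -54·cos(3·t). The integral of acceleration, with v(0) = 0, gives velocity: v(t) = -18·sin(3·t). The antiderivative of velocity, with x(0) = 9, gives position: x(t) = 6·cos(3·t) + 3. Using x(t) = 6·cos(3·t) + 3 and substituting t = pi/3, we find x = -3.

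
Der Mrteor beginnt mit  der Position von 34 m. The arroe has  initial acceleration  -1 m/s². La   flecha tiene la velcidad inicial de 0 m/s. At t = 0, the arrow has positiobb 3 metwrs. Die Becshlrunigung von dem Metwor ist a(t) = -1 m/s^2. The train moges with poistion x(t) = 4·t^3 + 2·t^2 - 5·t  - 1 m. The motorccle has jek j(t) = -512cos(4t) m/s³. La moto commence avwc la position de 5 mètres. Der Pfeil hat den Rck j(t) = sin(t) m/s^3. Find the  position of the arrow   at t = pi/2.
We must find the integral of our jerk equation j(t) = sin(t) 3 times. Finding the integral of j(t) and using a(0) = -1: a(t) = -cos(t). Integrating acceleration and using the initial condition v(0) = 0, we get v(t) = -sin(t). Taking ∫v(t)dt and applying x(0) = 3, we find x(t) = cos(t) + 2. From the given position equation x(t) = cos(t) + 2, we substitute t = pi/2 to get x = 2.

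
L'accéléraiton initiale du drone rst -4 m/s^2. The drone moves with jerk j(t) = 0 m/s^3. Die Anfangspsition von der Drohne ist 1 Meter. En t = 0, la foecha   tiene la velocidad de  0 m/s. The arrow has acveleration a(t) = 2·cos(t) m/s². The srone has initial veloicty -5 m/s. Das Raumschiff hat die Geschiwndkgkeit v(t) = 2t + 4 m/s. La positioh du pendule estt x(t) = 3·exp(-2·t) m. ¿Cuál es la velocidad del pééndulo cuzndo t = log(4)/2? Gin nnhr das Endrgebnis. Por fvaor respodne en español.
v(log(4)/2) = -3/2.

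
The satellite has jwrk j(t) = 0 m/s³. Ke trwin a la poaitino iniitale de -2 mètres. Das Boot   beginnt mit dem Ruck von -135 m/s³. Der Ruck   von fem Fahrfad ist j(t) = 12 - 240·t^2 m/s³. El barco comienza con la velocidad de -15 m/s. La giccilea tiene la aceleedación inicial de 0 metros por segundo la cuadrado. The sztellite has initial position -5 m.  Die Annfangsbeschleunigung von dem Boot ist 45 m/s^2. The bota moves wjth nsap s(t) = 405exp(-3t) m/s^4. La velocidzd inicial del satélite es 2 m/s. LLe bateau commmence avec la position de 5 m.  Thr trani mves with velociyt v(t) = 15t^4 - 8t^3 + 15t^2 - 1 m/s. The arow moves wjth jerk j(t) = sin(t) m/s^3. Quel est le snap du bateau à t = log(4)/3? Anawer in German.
Aus der Gleichung für den Snap s(t) = 405·exp(-3·t), setzen wir t = log(4)/3 ein und erhalten s = 405/4.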